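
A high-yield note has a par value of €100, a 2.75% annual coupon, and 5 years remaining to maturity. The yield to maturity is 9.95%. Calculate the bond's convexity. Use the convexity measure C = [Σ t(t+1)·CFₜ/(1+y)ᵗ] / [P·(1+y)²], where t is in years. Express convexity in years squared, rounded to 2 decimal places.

With y = 0.0995:
  t   CF        PV=CF/(1+0.0995)^t    t·PV        t(t+1)·PV
  1         2.75         2.5011         2.5011           5.0023
  2         2.75         2.2748         4.5496          13.6488
  3         2.75         2.0689         6.2068          24.8272
  4         2.75         1.8817         7.5268          37.6341
  5       102.75        63.9449       319.7243       1,918.3459
  Σ                     72.6714       340.5087       1,999.4583
P = 72.6714.
Convexity = Σ t(t+1)·PV / [P·(1+y)²] = 1,999.4583 / (72.6714 × 1.208900) = 22.75926.

22.76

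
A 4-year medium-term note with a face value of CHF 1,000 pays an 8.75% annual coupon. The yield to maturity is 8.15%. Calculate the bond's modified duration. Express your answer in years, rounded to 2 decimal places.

3.28 years

Periodic yield y = 0.0815. First find Macaulay duration:
  t   CF        PV=CF/(1+0.0815)^t    t·PV
  1        87.50        80.9061        80.9061
  2        87.50        74.8092       149.6184
  3        87.50        69.1717       207.5151
  4     1,087.50       794.9195     3,179.6781
  Σ                  1,019.8066     3,617.7178
P = 1,019.8066; Macaulay duration = 3,617.7178 / 1,019.8066 = 3.54745 years.
Modified duration = D_Mac / (1 + y) = 3.54745 / 1.0815 = 3.28012 years.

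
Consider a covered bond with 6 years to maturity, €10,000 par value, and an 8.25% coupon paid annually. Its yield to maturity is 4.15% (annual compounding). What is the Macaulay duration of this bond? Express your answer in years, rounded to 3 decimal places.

Periodic yield y = 0.0415. Discount each cash flow and weight by its year:
  t   CF        PV=CF/(1+0.0415)^t    t·PV
  1       825.00       792.1267       792.1267
  2       825.00       760.5634     1,521.1267
  3       825.00       730.2577     2,190.7730
  4       825.00       701.1595     2,804.6382
  5       825.00       673.2209     3,366.1044
  6    10,825.00     8,481.4920    50,888.9523
  Σ                 12,138.8202    61,563.7213
Price P = Σ PV = 12,138.8202.
Macaulay duration = Σ(t·PV) / P = 61,563.7213 / 12,138.8202 = 5.07164 years.

5.072 years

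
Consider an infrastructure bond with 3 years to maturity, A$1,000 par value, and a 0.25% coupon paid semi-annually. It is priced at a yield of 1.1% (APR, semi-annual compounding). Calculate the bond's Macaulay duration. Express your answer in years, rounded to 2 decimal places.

Periodic yield y = 0.0055. Discount each cash flow and weight by its period:
  t   CF        PV=CF/(1+0.0055)^t    t·PV
  1         1.25         1.2432         1.2432
  2         1.25         1.2364         2.4727
  3         1.25         1.2296         3.6888
  4         1.25         1.2229         4.8915
  5         1.25         1.2162         6.0809
  6     1,001.25       968.8356     5,813.0135
  Σ                    974.9838     5,831.3906
Price P = Σ PV = 974.9838.
Macaulay duration = Σ(t·PV) / P = 5,831.3906 / 974.9838 = 5.98101 half-year periods.
In years: 5.98101 / 2 = 2.99051 years.

2.99 years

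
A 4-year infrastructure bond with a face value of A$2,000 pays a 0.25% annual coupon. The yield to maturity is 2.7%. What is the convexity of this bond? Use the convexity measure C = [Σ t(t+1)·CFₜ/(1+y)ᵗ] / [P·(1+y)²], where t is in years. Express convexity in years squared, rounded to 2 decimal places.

18.86

With y = 0.027:
  t   CF        PV=CF/(1+0.027)^t    t·PV        t(t+1)·PV
  1         5.00         4.8685         4.8685           9.7371
  2         5.00         4.7406         9.4811          28.4433
  3         5.00         4.6159        13.8478          55.3911
  4     2,005.00     1,802.3229     7,209.2916      36,046.4581
  Σ                  1,816.5479     7,237.4891      36,140.0297
P = 1,816.5479.
Convexity = Σ t(t+1)·PV / [P·(1+y)²] = 36,140.0297 / (1,816.5479 × 1.054729) = 18.86257.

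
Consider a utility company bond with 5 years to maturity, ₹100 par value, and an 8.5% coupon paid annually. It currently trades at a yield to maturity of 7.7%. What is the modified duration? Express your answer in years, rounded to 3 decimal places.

Periodic yield y = 0.077. First find Macaulay duration:
  t   CF        PV=CF/(1+0.077)^t    t·PV
  1         8.50         7.8923         7.8923
  2         8.50         7.3280        14.6561
  3         8.50         6.8041        20.4124
  4         8.50         6.3177        25.2706
  5       108.50        74.8775       374.3874
  Σ                    103.2196       442.6187
P = 103.2196; Macaulay duration = 442.6187 / 103.2196 = 4.28813 years.
Modified duration = D_Mac / (1 + y) = 4.28813 / 1.077 = 3.98155 years.

3.982 years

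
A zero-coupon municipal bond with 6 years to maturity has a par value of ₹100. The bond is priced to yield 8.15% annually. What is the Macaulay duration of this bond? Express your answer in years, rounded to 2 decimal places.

6.00 years

A zero-coupon bond has a single cash flow at maturity, so its Macaulay duration equals its maturity: 6 years.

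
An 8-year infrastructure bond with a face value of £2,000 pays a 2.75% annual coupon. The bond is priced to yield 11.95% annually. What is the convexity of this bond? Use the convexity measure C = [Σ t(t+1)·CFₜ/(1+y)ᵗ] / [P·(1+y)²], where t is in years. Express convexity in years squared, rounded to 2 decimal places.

47.84

With y = 0.1195:
  t   CF        PV=CF/(1+0.1195)^t    t·PV        t(t+1)·PV
  1        55.00        49.1291        49.1291          98.2582
  2        55.00        43.8848        87.7697         263.3090
  3        55.00        39.2004       117.6012         470.4047
  4        55.00        35.0160       140.0639         700.3196
  5        55.00        31.2782       156.3912         938.3470
  6        55.00        27.9395       167.6368       1,173.4576
  7        55.00        24.9571       174.6997       1,397.5972
  8     2,055.00       832.9502     6,663.6017      59,972.4152
  Σ                  1,084.3553     7,556.8932      65,014.1085
P = 1,084.3553.
Convexity = Σ t(t+1)·PV / [P·(1+y)²] = 65,014.1085 / (1,084.3553 × 1.253280) = 47.83963.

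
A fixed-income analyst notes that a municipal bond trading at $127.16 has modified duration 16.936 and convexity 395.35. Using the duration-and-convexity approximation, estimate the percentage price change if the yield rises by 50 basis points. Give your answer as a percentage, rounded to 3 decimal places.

-7.974%

Duration effect: -D_mod·Δy = -16.936 × (+0.005) = -0.084680
Convexity effect: ½·C·(Δy)² = 0.5 × 395.35 × (0.005)² = +0.004941875
ΔP/P ≈ -0.084680 + 0.004941875 = -0.079738125
= -7.9738125%.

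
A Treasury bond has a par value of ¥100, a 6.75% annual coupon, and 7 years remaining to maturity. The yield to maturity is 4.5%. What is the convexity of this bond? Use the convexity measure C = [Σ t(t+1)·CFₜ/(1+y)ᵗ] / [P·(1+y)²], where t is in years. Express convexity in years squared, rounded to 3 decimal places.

With y = 0.045:
  t   CF        PV=CF/(1+0.045)^t    t·PV        t(t+1)·PV
  1         6.75         6.4593         6.4593          12.9187
  2         6.75         6.1812        12.3624          37.0871
  3         6.75         5.9150        17.7450          70.9800
  4         6.75         5.6603        22.6412         113.2058
  5         6.75         5.4165        27.0827         162.4963
  6         6.75         5.1833        31.0998         217.6984
  7       106.75        78.4429       549.1006       4,392.8045
  Σ                    113.2586       666.4909       5,007.1908
P = 113.2586.
Convexity = Σ t(t+1)·PV / [P·(1+y)²] = 5,007.1908 / (113.2586 × 1.092025) = 40.48466.

40.485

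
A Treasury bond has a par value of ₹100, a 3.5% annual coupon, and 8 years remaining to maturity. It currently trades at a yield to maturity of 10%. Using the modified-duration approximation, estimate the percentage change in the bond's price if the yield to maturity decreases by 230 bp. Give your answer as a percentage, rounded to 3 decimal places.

Periodic yield y = 0.1. Modified duration first:
  t   CF        PV=CF/(1+0.1)^t    t·PV
  1         3.50         3.1818         3.1818
  2         3.50         2.8926         5.7851
  3         3.50         2.6296         7.8888
  4         3.50         2.3905         9.5622
  5         3.50         2.1732        10.8661
  6         3.50         1.9757        11.8540
  7         3.50         1.7961        12.5724
  8       103.50        48.2835       386.2681
  Σ                     65.3230       447.9785
P = 65.3230; D_Mac = 6.85790 yrs; D_mod = 6.85790/(1+0.1) = 6.23446 yrs.
ΔP/P ≈ -D_mod · Δy = -6.23446 × (-0.023) = +0.143392 = +14.3392%.

+14.339%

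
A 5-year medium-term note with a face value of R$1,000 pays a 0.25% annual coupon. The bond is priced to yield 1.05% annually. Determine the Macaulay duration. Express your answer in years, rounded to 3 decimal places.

4.975 years

Periodic yield y = 0.0105. Discount each cash flow and weight by its year:
  t   CF        PV=CF/(1+0.0105)^t    t·PV
  1         2.50         2.4740         2.4740
  2         2.50         2.4483         4.8966
  3         2.50         2.4229         7.2686
  4         2.50         2.3977         9.5908
  5     1,002.50       951.4869     4,757.4343
  Σ                    961.2298     4,781.6643
Price P = Σ PV = 961.2298.
Macaulay duration = Σ(t·PV) / P = 4,781.6643 / 961.2298 = 4.97453 years.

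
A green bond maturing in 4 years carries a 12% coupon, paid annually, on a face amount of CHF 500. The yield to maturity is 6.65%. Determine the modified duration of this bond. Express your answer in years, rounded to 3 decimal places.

3.237 years

Periodic yield y = 0.0665. First find Macaulay duration:
  t   CF        PV=CF/(1+0.0665)^t    t·PV
  1        60.00        56.2588        56.2588
  2        60.00        52.7509       105.5017
  3        60.00        49.4617       148.3850
  4       560.00       432.8571     1,731.4286
  Σ                    591.3284     2,041.5741
P = 591.3284; Macaulay duration = 2,041.5741 / 591.3284 = 3.45252 years.
Modified duration = D_Mac / (1 + y) = 3.45252 / 1.0665 = 3.23724 years.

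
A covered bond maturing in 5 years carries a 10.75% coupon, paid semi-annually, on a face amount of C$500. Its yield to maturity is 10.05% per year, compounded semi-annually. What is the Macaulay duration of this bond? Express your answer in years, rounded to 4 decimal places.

Periodic yield y = 0.05025. Discount each cash flow and weight by its period:
  t   CF        PV=CF/(1+0.05025)^t    t·PV
  1       26.875        25.5891        25.5891
  2       26.875        24.3648        48.7296
  3       26.875        23.1991        69.5972
  4       26.875        22.0891        88.3563
  5       26.875        21.0322       105.1611
  6       26.875        20.0259       120.1555
  7       26.875        19.0678       133.4743
  8       26.875        18.1554       145.2436
  9       26.875        17.2868       155.5811
  10     526.875       322.6864     3,226.8642
  Σ                    513.4966     4,118.7520
Price P = Σ PV = 513.4966.
Macaulay duration = Σ(t·PV) / P = 4,118.7520 / 513.4966 = 8.02099 half-year periods.
In years: 8.02099 / 2 = 4.01050 years.

4.0105 years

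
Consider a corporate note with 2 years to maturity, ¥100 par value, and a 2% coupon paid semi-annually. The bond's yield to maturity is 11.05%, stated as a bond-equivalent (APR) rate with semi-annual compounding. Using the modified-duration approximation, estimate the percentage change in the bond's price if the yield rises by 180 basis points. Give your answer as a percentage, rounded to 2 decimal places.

Periodic yield y = 0.05525. Modified duration first:
  t   CF        PV=CF/(1+0.05525)^t    t·PV
  1         1.00         0.9476         0.9476
  2         1.00         0.8980         1.7961
  3         1.00         0.8510         2.5530
  4       101.00        81.4517       325.8066
  Σ                     84.1483       331.1034
P = 84.1483; D_Mac = 3.93476 half-year periods = 1.96738 yrs; D_mod = 1.96738/(1+0.05525) = 1.86437 yrs.
ΔP/P ≈ -D_mod · Δy = -1.86437 × (+0.018) = -0.033559 = -3.3559%.

-3.36%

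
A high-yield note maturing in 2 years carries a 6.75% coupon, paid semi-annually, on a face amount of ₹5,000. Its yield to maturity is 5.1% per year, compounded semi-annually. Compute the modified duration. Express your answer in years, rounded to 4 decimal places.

1.8584 years

Periodic yield y = 0.0255. First find Macaulay duration:
  t   CF        PV=CF/(1+0.0255)^t    t·PV
  1       168.75       164.5539       164.5539
  2       168.75       160.4621       320.9242
  3       168.75       156.4721       469.4162
  4     5,168.75     4,673.5067    18,694.0267
  Σ                  5,154.9947    19,648.9210
P = 5,154.9947; Macaulay duration = 19,648.9210 / 5,154.9947 = 3.81163 half-year periods = 1.90581 years.
Modified duration = D_Mac / (1 + y) = 1.90581 / 1.0255 = 1.85842 years.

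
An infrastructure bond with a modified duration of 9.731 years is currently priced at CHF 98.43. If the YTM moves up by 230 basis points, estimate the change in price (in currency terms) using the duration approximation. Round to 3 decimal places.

Duration approximation: ΔP/P ≈ -D_mod · Δy = -9.731 × (+0.023) = -0.223813.
ΔP ≈ 98.43 × (-0.223813) = -22.02991359.

-CHF 22.030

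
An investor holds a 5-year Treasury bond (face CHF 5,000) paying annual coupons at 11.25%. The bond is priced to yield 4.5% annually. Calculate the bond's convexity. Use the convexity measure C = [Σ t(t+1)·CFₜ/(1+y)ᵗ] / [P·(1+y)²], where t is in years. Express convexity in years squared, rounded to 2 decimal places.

With y = 0.045:
  t   CF        PV=CF/(1+0.045)^t    t·PV        t(t+1)·PV
  1       562.50       538.2775       538.2775       1,076.5550
  2       562.50       515.0981     1,030.1962       3,090.5886
  3       562.50       492.9168     1,478.7505       5,915.0021
  4       562.50       471.6908     1,886.7630       9,433.8151
  5     5,562.50     4,463.6339    22,318.1697     133,909.0184
  Σ                  6,481.6172    27,252.1570     153,424.9792
P = 6,481.6172.
Convexity = Σ t(t+1)·PV / [P·(1+y)²] = 153,424.9792 / (6,481.6172 × 1.092025) = 21.67605.

21.68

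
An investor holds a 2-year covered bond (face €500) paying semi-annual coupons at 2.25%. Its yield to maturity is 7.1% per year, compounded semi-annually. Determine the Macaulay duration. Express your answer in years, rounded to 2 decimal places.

Periodic yield y = 0.0355. Discount each cash flow and weight by its period:
  t   CF        PV=CF/(1+0.0355)^t    t·PV
  1        5.625         5.4322         5.4322
  2        5.625         5.2459        10.4919
  3        5.625         5.0661        15.1982
  4      505.625       439.7726     1,759.0902
  Σ                    455.5167     1,790.2125
Price P = Σ PV = 455.5167.
Macaulay duration = Σ(t·PV) / P = 1,790.2125 / 455.5167 = 3.93007 half-year periods.
In years: 3.93007 / 2 = 1.96503 years.

1.97 years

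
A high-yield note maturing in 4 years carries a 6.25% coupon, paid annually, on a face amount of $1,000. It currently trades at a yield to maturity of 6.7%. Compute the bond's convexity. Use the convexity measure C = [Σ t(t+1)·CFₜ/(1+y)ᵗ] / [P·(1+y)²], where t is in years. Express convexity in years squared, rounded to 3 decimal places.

With y = 0.067:
  t   CF        PV=CF/(1+0.067)^t    t·PV        t(t+1)·PV
  1        62.50        58.5754        58.5754         117.1509
  2        62.50        54.8973       109.7946         329.3839
  3        62.50        51.4502       154.3505         617.4020
  4     1,062.50       819.7308     3,278.9233      16,394.6163
  Σ                    984.6537     3,601.6438      17,458.5531
P = 984.6537.
Convexity = Σ t(t+1)·PV / [P·(1+y)²] = 17,458.5531 / (984.6537 × 1.138489) = 15.57385.

15.574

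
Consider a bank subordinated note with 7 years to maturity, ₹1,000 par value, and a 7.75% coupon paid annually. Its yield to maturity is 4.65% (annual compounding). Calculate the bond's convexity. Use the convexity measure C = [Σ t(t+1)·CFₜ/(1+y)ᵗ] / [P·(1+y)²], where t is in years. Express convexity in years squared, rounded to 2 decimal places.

With y = 0.0465:
  t   CF        PV=CF/(1+0.0465)^t    t·PV        t(t+1)·PV
  1        77.50        74.0564        74.0564         148.1128
  2        77.50        70.7658       141.5315         424.5946
  3        77.50        67.6214       202.8641         811.4565
  4        77.50        64.6167       258.4668       1,292.3340
  5        77.50        61.7455       308.7277       1,852.3660
  6        77.50        59.0019       354.0117       2,478.0816
  7     1,077.50       783.8675     5,487.0724      43,896.5792
  Σ                  1,181.6752     6,826.7306      50,903.5246
P = 1,181.6752.
Convexity = Σ t(t+1)·PV / [P·(1+y)²] = 50,903.5246 / (1,181.6752 × 1.095162) = 39.33429.

39.33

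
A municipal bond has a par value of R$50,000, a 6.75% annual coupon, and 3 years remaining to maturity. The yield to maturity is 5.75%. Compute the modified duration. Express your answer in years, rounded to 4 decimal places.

Periodic yield y = 0.0575. First find Macaulay duration:
  t   CF        PV=CF/(1+0.0575)^t    t·PV
  1     3,375.00     3,191.4894     3,191.4894
  2     3,375.00     3,017.9568     6,035.9137
  3    53,375.00    45,133.2658   135,399.7974
  Σ                 51,342.7120   144,627.2005
P = 51,342.7120; Macaulay duration = 144,627.2005 / 51,342.7120 = 2.81690 years.
Modified duration = D_Mac / (1 + y) = 2.81690 / 1.0575 = 2.66373 years.

2.6637 years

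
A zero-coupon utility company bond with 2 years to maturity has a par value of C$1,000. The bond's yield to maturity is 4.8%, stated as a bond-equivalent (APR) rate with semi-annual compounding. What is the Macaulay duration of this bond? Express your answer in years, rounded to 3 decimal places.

A zero-coupon bond has a single cash flow at maturity, so its Macaulay duration equals its maturity: 2 years.
(Equivalently: 4 semi-annual periods ÷ 2 = 2 years.)

2.000 years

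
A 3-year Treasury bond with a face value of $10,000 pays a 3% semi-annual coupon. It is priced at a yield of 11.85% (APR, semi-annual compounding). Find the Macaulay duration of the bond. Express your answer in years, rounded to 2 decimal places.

Periodic yield y = 0.05925. Discount each cash flow and weight by its period:
  t   CF        PV=CF/(1+0.05925)^t    t·PV
  1       150.00       141.6096       141.6096
  2       150.00       133.6886       267.3772
  3       150.00       126.2106       378.6318
  4       150.00       119.1509       476.6036
  5       150.00       112.4861       562.4305
  6    10,150.00     7,185.8013    43,114.8080
  Σ                  7,818.9472    44,941.4608
Price P = Σ PV = 7,818.9472.
Macaulay duration = Σ(t·PV) / P = 44,941.4608 / 7,818.9472 = 5.74776 half-year periods.
In years: 5.74776 / 2 = 2.87388 years.

2.87 years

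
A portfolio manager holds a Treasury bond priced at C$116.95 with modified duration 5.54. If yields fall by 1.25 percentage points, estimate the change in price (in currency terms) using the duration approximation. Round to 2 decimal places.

Duration approximation: ΔP/P ≈ -D_mod · Δy = -5.54 × (-0.0125) = +0.069250.
ΔP ≈ 116.95 × (+0.069250) = +8.0987875.

+C$8.10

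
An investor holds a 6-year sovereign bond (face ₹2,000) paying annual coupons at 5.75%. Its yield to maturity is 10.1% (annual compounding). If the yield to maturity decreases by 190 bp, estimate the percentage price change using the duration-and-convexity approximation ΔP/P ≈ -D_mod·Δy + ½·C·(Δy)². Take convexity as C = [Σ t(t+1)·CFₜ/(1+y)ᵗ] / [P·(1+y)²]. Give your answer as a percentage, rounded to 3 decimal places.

With y = 0.101:
  t   CF        PV=CF/(1+0.101)^t    t·PV        t(t+1)·PV
  1       115.00       104.4505       104.4505         208.9010
  2       115.00        94.8688       189.7375         569.2125
  3       115.00        86.1660       258.4980       1,033.9919
  4       115.00        78.2616       313.0463       1,565.2314
  5       115.00        71.0823       355.4113       2,132.4679
  6     2,115.00     1,187.3711     7,124.2263      49,869.5843
  Σ                  1,622.2001     8,345.3699      55,379.3891
P = 1,622.2001; D_Mac = 5.14448 yrs; D_mod = 4.67255 yrs; C = 28.16236.
Duration effect: -4.67255 × (-0.019) = +0.088778
Convexity effect: 0.5 × 28.16236 × (-0.019)² = +0.0050833
ΔP/P ≈ +0.088778 + 0.0050833 = +0.093862 = +9.3862%.

+9.386%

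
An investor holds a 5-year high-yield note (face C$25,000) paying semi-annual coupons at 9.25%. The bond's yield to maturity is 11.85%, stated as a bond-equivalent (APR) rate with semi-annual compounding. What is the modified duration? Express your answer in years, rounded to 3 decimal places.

3.833 years

Periodic yield y = 0.05925. First find Macaulay duration:
  t   CF        PV=CF/(1+0.05925)^t    t·PV
  1     1,156.25     1,091.5742     1,091.5742
  2     1,156.25     1,030.5161     2,061.0323
  3     1,156.25       972.8734     2,918.6202
  4     1,156.25       918.4549     3,673.8198
  5     1,156.25       867.0804     4,335.4021
  6     1,156.25       818.5796     4,911.4775
  7     1,156.25       772.7917     5,409.5418
  8     1,156.25       729.5650     5,836.5196
  9     1,156.25       688.7562     6,198.8054
  10   26,156.25    14,709.2576   147,092.5757
  Σ                 22,599.4491   183,529.3686
P = 22,599.4491; Macaulay duration = 183,529.3686 / 22,599.4491 = 8.12097 half-year periods = 4.06048 years.
Modified duration = D_Mac / (1 + y) = 4.06048 / 1.05925 = 3.83336 years.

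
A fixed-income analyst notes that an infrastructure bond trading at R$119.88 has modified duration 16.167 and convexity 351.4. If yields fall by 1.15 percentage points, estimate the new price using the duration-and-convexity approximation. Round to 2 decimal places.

Duration effect: -D_mod·Δy = -16.167 × (-0.0115) = +0.1859205
Convexity effect: ½·C·(Δy)² = 0.5 × 351.4 × (-0.0115)² = +0.023236325
ΔP/P ≈ +0.1859205 + 0.023236325 = +0.209156825
New price ≈ 119.88 × (1 + 0.209156825) = 144.953720181.

R$144.95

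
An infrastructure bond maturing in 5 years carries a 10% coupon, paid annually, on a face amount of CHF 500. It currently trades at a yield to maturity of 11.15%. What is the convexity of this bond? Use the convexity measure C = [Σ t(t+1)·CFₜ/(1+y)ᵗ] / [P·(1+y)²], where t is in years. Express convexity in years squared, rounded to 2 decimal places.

18.85

With y = 0.1115:
  t   CF        PV=CF/(1+0.1115)^t    t·PV        t(t+1)·PV
  1        50.00        44.9843        44.9843          89.9685
  2        50.00        40.4717        80.9433         242.8300
  3        50.00        36.4118       109.2353         436.9411
  4        50.00        32.7591       131.0365         655.1823
  5       550.00       324.2017     1,621.0087       9,726.0525
  Σ                    478.8285     1,987.2080      11,150.9743
P = 478.8285.
Convexity = Σ t(t+1)·PV / [P·(1+y)²] = 11,150.9743 / (478.8285 × 1.235432) = 18.85011.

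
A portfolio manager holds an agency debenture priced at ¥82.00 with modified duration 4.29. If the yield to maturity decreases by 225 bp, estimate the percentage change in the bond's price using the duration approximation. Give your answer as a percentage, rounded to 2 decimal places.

+9.65%

Duration approximation: ΔP/P ≈ -D_mod · Δy = -4.29 × (-0.0225) = +0.096525.
As a percentage: +9.6525%.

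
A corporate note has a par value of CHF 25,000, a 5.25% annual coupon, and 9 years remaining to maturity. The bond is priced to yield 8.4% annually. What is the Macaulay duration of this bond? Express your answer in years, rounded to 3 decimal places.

Periodic yield y = 0.084. Discount each cash flow and weight by its year:
  t   CF        PV=CF/(1+0.084)^t    t·PV
  1     1,312.50     1,210.7934     1,210.7934
  2     1,312.50     1,116.9680     2,233.9361
  3     1,312.50     1,030.4133     3,091.2400
  4     1,312.50       950.5658     3,802.2632
  5     1,312.50       876.9057     4,384.5286
  6     1,312.50       808.9536     4,853.7217
  7     1,312.50       746.2672     5,223.8702
  8     1,312.50       688.4383     5,507.5068
  9    26,312.50    12,732.0570   114,588.5128
  Σ                 20,161.3623   144,896.3726
Price P = Σ PV = 20,161.3623.
Macaulay duration = Σ(t·PV) / P = 144,896.3726 / 20,161.3623 = 7.18683 years.

7.187 years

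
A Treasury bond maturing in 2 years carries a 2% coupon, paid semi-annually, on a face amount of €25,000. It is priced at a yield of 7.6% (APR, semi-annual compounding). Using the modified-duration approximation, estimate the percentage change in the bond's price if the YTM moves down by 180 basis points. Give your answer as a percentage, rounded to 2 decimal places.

Periodic yield y = 0.038. Modified duration first:
  t   CF        PV=CF/(1+0.038)^t    t·PV
  1       250.00       240.8478       240.8478
  2       250.00       232.0306       464.0612
  3       250.00       223.5362       670.6087
  4    25,250.00    21,750.6364    87,002.5456
  Σ                 22,447.0510    88,378.0633
P = 22,447.0510; D_Mac = 3.93718 half-year periods = 1.96859 yrs; D_mod = 1.96859/(1+0.038) = 1.89652 yrs.
ΔP/P ≈ -D_mod · Δy = -1.89652 × (-0.018) = +0.034137 = +3.4137%.

+3.41%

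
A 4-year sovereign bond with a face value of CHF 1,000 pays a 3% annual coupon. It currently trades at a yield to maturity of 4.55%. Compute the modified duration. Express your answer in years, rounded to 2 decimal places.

3.66 years

Periodic yield y = 0.0455. First find Macaulay duration:
  t   CF        PV=CF/(1+0.0455)^t    t·PV
  1        30.00        28.6944        28.6944
  2        30.00        27.4456        54.8913
  3        30.00        26.2512        78.7536
  4     1,030.00       862.0671     3,448.2684
  Σ                    944.4583     3,610.6077
P = 944.4583; Macaulay duration = 3,610.6077 / 944.4583 = 3.82294 years.
Modified duration = D_Mac / (1 + y) = 3.82294 / 1.0455 = 3.65657 years.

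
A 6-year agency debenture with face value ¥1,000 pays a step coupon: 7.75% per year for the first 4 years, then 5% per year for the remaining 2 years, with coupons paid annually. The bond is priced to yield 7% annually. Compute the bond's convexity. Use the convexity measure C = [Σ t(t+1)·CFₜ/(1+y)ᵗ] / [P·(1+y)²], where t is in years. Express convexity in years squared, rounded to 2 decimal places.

With y = 0.07:
  t   CF        PV=CF/(1+0.07)^t    t·PV        t(t+1)·PV
  1        77.50        72.4299        72.4299         144.8598
  2        77.50        67.6915       135.3830         406.1490
  3        77.50        63.2631       189.7893         759.1570
  4        77.50        59.1244       236.4975       1,182.4876
  5        50.00        35.6493       178.2465       1,069.4793
  6     1,050.00       699.6593     4,197.9560      29,385.6921
  Σ                    997.8175     5,010.3022      32,947.8248
P = 997.8175.
Convexity = Σ t(t+1)·PV / [P·(1+y)²] = 32,947.8248 / (997.8175 × 1.144900) = 28.84085.

28.84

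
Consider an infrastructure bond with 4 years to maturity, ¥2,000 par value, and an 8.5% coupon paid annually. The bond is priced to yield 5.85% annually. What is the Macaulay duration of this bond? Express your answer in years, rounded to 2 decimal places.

Periodic yield y = 0.0585. Discount each cash flow and weight by its year:
  t   CF        PV=CF/(1+0.0585)^t    t·PV
  1       170.00       160.6046       160.6046
  2       170.00       151.7285       303.4570
  3       170.00       143.3429       430.0288
  4     2,170.00     1,728.6071     6,914.4283
  Σ                  2,184.2832     7,808.5188
Price P = Σ PV = 2,184.2832.
Macaulay duration = Σ(t·PV) / P = 7,808.5188 / 2,184.2832 = 3.57487 years.

3.57 years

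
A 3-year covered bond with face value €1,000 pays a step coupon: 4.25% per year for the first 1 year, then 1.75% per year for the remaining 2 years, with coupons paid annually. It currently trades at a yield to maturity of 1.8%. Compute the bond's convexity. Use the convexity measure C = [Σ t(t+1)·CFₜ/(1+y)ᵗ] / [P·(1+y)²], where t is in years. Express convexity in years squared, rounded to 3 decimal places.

11.090

With y = 0.018:
  t   CF        PV=CF/(1+0.018)^t    t·PV        t(t+1)·PV
  1        42.50        41.7485        41.7485          83.4971
  2        17.50        16.8866        33.7732         101.3197
  3     1,017.50       964.4752     2,893.4257      11,573.7029
  Σ                  1,023.1104     2,968.9475      11,758.5196
P = 1,023.1104.
Convexity = Σ t(t+1)·PV / [P·(1+y)²] = 11,758.5196 / (1,023.1104 × 1.036324) = 11.09008.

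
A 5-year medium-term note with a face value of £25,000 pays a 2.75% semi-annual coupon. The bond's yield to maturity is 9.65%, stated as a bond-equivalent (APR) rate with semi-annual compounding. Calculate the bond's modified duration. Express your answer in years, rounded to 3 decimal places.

4.429 years

Periodic yield y = 0.04825. First find Macaulay duration:
  t   CF        PV=CF/(1+0.04825)^t    t·PV
  1       343.75       327.9275       327.9275
  2       343.75       312.8333       625.6666
  3       343.75       298.4339       895.3016
  4       343.75       284.6972     1,138.7889
  5       343.75       271.5929     1,357.9643
  6       343.75       259.0917     1,554.5501
  7       343.75       247.1659     1,730.1615
  8       343.75       235.7891     1,886.3129
  9       343.75       224.9359     2,024.4235
  10   25,343.75    15,820.5714   158,205.7140
  Σ                 18,283.0388   169,746.8109
P = 18,283.0388; Macaulay duration = 169,746.8109 / 18,283.0388 = 9.28439 half-year periods = 4.64219 years.
Modified duration = D_Mac / (1 + y) = 4.64219 / 1.04825 = 4.42852 years.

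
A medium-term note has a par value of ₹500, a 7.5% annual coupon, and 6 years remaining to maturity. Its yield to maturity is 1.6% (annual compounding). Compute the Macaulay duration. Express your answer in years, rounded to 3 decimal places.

5.188 years

Periodic yield y = 0.016. Discount each cash flow and weight by its year:
  t   CF        PV=CF/(1+0.016)^t    t·PV
  1        37.50        36.9094        36.9094
  2        37.50        36.3282        72.6564
  3        37.50        35.7561       107.2683
  4        37.50        35.1930       140.7720
  5        37.50        34.6388       173.1940
  6       537.50       488.6706     2,932.0237
  Σ                    667.4962     3,462.8238
Price P = Σ PV = 667.4962.
Macaulay duration = Σ(t·PV) / P = 3,462.8238 / 667.4962 = 5.18778 years.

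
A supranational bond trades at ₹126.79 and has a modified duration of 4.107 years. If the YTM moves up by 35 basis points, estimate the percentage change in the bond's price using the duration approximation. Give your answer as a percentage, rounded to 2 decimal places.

Duration approximation: ΔP/P ≈ -D_mod · Δy = -4.107 × (+0.0035) = -0.0143745.
As a percentage: -1.43745%.

-1.44%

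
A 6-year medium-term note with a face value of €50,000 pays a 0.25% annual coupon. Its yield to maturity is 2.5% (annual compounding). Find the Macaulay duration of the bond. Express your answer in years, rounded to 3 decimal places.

5.960 years

Periodic yield y = 0.025. Discount each cash flow and weight by its year:
  t   CF        PV=CF/(1+0.025)^t    t·PV
  1       125.00       121.9512       121.9512
  2       125.00       118.9768       237.9536
  3       125.00       116.0749       348.2248
  4       125.00       113.2438       452.9753
  5       125.00       110.4818       552.4089
  6    50,125.00    43,222.6304   259,335.7824
  Σ                 43,803.3590   261,049.2963
Price P = Σ PV = 43,803.3590.
Macaulay duration = Σ(t·PV) / P = 261,049.2963 / 43,803.3590 = 5.95957 years.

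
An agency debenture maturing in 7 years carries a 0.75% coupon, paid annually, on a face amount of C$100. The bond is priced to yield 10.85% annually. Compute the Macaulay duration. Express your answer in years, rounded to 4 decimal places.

6.7680 years

Periodic yield y = 0.1085. Discount each cash flow and weight by its year:
  t   CF        PV=CF/(1+0.1085)^t    t·PV
  1         0.75         0.6766         0.6766
  2         0.75         0.6104         1.2207
  3         0.75         0.5506         1.6519
  4         0.75         0.4967         1.9869
  5         0.75         0.4481         2.2405
  6         0.75         0.4042         2.4255
  7       100.75        48.9886       342.9203
  Σ                     52.1753       353.1224
Price P = Σ PV = 52.1753.
Macaulay duration = Σ(t·PV) / P = 353.1224 / 52.1753 = 6.76800 years.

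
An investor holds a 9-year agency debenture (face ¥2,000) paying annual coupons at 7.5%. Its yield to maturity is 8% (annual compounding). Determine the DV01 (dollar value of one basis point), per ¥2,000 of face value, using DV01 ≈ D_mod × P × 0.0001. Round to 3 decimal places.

¥1.223

Periodic yield y = 0.08.
  t   CF        PV=CF/(1+0.08)^t    t·PV
  1       150.00       138.8889       138.8889
  2       150.00       128.6008       257.2016
  3       150.00       119.0748       357.2245
  4       150.00       110.2545       441.0179
  5       150.00       102.0875       510.4374
  6       150.00        94.5254       567.1527
  7       150.00        87.5236       612.6649
  8       150.00        81.0403       648.3227
  9     2,150.00     1,075.5353     9,679.8175
  Σ                  1,937.5311    13,212.7281
P = 1,937.5311; D_Mac = 6.81936 yrs; D_mod = 6.31423 yrs.
DV01 ≈ 6.31423 × 1,937.5311 × 0.0001 = 1.223401.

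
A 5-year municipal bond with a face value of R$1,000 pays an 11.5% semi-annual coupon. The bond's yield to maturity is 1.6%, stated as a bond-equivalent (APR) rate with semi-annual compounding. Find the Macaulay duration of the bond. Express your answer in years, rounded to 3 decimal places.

Periodic yield y = 0.008. Discount each cash flow and weight by its period:
  t   CF        PV=CF/(1+0.008)^t    t·PV
  1        57.50        57.0437        57.0437
  2        57.50        56.5909       113.1818
  3        57.50        56.1418       168.4254
  4        57.50        55.6962       222.7849
  5        57.50        55.2542       276.2709
  6        57.50        54.8157       328.8940
  7        57.50        54.3806       380.6643
  8        57.50        53.9490       431.5922
  9        57.50        53.5209       481.6877
  10    1,057.50       976.5063     9,765.0631
  Σ                  1,473.8992    12,225.6080
Price P = Σ PV = 1,473.8992.
Macaulay duration = Σ(t·PV) / P = 12,225.6080 / 1,473.8992 = 8.29474 half-year periods.
In years: 8.29474 / 2 = 4.14737 years.

4.147 years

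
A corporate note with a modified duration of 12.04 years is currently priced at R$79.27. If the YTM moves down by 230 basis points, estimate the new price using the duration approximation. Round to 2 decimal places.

Duration approximation: ΔP/P ≈ -D_mod · Δy = -12.04 × (-0.023) = +0.276920.
New price ≈ 79.27 × (1 + 0.276920) = 101.2214484.

R$101.22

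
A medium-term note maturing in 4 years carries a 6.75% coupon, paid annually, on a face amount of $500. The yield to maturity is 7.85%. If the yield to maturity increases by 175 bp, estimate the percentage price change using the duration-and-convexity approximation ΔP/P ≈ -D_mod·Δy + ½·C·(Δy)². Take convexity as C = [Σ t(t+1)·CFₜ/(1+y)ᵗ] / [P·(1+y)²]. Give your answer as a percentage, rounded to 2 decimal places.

With y = 0.0785:
  t   CF        PV=CF/(1+0.0785)^t    t·PV        t(t+1)·PV
  1        33.75        31.2935        31.2935          62.5869
  2        33.75        29.0157        58.0315         174.0944
  3        33.75        26.9038        80.7113         322.8454
  4       533.75       394.5093     1,578.0374       7,890.1868
  Σ                    481.7223     1,748.0736       8,449.7135
P = 481.7223; D_Mac = 3.62880 yrs; D_mod = 3.36467 yrs; C = 15.08012.
Duration effect: -3.36467 × (+0.0175) = -0.058882
Convexity effect: 0.5 × 15.08012 × (0.0175)² = +0.0023091
ΔP/P ≈ -0.058882 + 0.0023091 = -0.056573 = -5.6573%.

-5.66%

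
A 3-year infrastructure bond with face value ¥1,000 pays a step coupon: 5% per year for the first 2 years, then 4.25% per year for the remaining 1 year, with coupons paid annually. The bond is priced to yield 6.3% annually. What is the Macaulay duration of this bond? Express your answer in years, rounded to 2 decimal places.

Periodic yield y = 0.063. Discount each cash flow and weight by its year:
  t   CF        PV=CF/(1+0.063)^t    t·PV
  1        50.00        47.0367        47.0367
  2        50.00        44.2490        88.4980
  3     1,042.50       867.9132     2,603.7395
  Σ                    959.1988     2,739.2742
Price P = Σ PV = 959.1988.
Macaulay duration = Σ(t·PV) / P = 2,739.2742 / 959.1988 = 2.85579 years.

2.86 years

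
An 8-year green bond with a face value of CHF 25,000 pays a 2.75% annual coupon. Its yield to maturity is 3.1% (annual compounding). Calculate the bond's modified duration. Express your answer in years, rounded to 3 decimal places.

7.060 years

Periodic yield y = 0.031. First find Macaulay duration:
  t   CF        PV=CF/(1+0.031)^t    t·PV
  1       687.50       666.8283       666.8283
  2       687.50       646.7782     1,293.5564
  3       687.50       627.3309     1,881.9928
  4       687.50       608.4684     2,433.8737
  5       687.50       590.1731     2,950.8653
  6       687.50       572.4278     3,434.5667
  7       687.50       555.2161     3,886.5126
  8    25,687.50    20,121.1369   160,969.0956
  Σ                 24,388.3598   177,517.2915
P = 24,388.3598; Macaulay duration = 177,517.2915 / 24,388.3598 = 7.27877 years.
Modified duration = D_Mac / (1 + y) = 7.27877 / 1.031 = 7.05991 years.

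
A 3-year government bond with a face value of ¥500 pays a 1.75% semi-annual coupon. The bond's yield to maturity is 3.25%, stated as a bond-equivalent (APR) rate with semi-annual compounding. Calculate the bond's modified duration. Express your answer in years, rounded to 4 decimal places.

Periodic yield y = 0.01625. First find Macaulay duration:
  t   CF        PV=CF/(1+0.01625)^t    t·PV
  1        4.375         4.3050         4.3050
  2        4.375         4.2362         8.4724
  3        4.375         4.1685        12.5054
  4        4.375         4.1018        16.4073
  5        4.375         4.0362        20.1811
  6      504.375       457.8784     2,747.2707
  Σ                    478.7262     2,809.1419
P = 478.7262; Macaulay duration = 2,809.1419 / 478.7262 = 5.86795 half-year periods = 2.93398 years.
Modified duration = D_Mac / (1 + y) = 2.93398 / 1.01625 = 2.88706 years.

2.8871 years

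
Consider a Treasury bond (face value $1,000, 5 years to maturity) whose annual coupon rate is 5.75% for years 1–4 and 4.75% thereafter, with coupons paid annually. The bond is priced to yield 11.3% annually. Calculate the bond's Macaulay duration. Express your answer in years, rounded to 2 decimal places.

Periodic yield y = 0.113. Discount each cash flow and weight by its year:
  t   CF        PV=CF/(1+0.113)^t    t·PV
  1        57.50        51.6622        51.6622
  2        57.50        46.4170        92.8341
  3        57.50        41.7044       125.1133
  4        57.50        37.4703       149.8812
  5     1,047.50       613.3074     3,066.5370
  Σ                    790.5614     3,486.0278
Price P = Σ PV = 790.5614.
Macaulay duration = Σ(t·PV) / P = 3,486.0278 / 790.5614 = 4.40956 years.

4.41 years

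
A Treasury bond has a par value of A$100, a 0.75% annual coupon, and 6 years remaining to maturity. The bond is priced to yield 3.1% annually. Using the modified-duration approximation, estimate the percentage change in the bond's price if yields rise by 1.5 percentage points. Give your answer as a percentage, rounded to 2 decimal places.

-8.55%

Periodic yield y = 0.031. Modified duration first:
  t   CF        PV=CF/(1+0.031)^t    t·PV
  1         0.75         0.7274         0.7274
  2         0.75         0.7056         1.4112
  3         0.75         0.6844         2.0531
  4         0.75         0.6638         2.6551
  5         0.75         0.6438         3.2191
  6       100.75        83.8867       503.3201
  Σ                     87.3117       513.3861
P = 87.3117; D_Mac = 5.87992 yrs; D_mod = 5.87992/(1+0.031) = 5.70313 yrs.
ΔP/P ≈ -D_mod · Δy = -5.70313 × (+0.015) = -0.085547 = -8.5547%.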